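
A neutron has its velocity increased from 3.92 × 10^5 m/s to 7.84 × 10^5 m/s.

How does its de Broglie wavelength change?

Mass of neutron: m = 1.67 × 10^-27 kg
The wavelength decreases by a factor of 2.

Using λ = h/(mv):

Initial wavelength: λ₁ = h/(mv₁) = 1.01 × 10^-12 m
Final wavelength: λ₂ = h/(mv₂) = 5.06 × 10^-13 m

Since λ ∝ 1/v, when velocity increases by a factor of 2, the wavelength decreases by a factor of 2.

λ₂/λ₁ = v₁/v₂ = 1/2

The wavelength decreases by a factor of 2.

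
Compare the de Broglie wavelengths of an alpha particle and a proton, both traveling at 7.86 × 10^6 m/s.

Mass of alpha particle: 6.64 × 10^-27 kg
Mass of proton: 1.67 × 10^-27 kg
The proton has the longer wavelength.

Using λ = h/(mv), since both particles have the same velocity, the wavelength depends only on mass.

For alpha particle: λ₁ = h/(m₁v) = 1.27 × 10^-14 m
For proton: λ₂ = h/(m₂v) = 5.05 × 10^-14 m

Since λ ∝ 1/m at constant velocity, the lighter particle has the longer wavelength.

The proton has the longer de Broglie wavelength.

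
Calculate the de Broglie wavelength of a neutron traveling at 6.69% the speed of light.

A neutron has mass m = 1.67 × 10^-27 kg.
1.98 × 10^-14 m

Using the de Broglie relation λ = h/(mv):

v = 6.69% × c = 2.006 × 10^7 m/s

λ = h/(mv)
λ = (6.626 × 10^-34 J·s) / (1.67 × 10^-27 kg × 2.006 × 10^7 m/s)
λ = 1.98 × 10^-14 m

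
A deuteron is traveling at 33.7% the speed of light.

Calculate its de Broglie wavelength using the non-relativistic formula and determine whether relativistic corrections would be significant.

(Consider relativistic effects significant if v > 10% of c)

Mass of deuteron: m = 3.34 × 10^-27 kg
Yes, relativistic corrections are needed.

Using the non-relativistic de Broglie formula λ = h/(mv):

v = 33.7% × c = 1.010 × 10^8 m/s

λ = h/(mv)
λ = (6.626 × 10^-34 J·s) / (3.34 × 10^-27 kg × 1.010 × 10^8 m/s)
λ = 1.96 × 10^-15 m

Since v = 33.7% of c > 10% of c, relativistic corrections ARE significant and the actual wavelength would differ from this non-relativistic estimate.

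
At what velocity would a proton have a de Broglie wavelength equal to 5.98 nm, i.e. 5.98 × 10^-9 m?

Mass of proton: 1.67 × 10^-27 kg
6.63 × 10^1 m/s

From λ = h/(mv), solve for v:

v = h/(mλ)
v = (6.626 × 10^-34 J·s) / (1.67 × 10^-27 kg × 5.98 × 10^-9 m)
v = 6.63 × 10^1 m/s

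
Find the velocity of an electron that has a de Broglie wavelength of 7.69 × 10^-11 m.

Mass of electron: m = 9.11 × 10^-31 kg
9.46 × 10^6 m/s

From the de Broglie relation λ = h/(mv), we solve for v:

v = h/(mλ)
v = (6.626 × 10^-34 J·s) / (9.11 × 10^-31 kg × 7.69 × 10^-11 m)
v = 9.46 × 10^6 m/s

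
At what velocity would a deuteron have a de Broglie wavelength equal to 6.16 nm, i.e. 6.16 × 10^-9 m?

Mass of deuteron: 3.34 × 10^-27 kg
3.22 × 10^1 m/s

From λ = h/(mv), solve for v:

v = h/(mλ)
v = (6.626 × 10^-34 J·s) / (3.34 × 10^-27 kg × 6.16 × 10^-9 m)
v = 3.22 × 10^1 m/s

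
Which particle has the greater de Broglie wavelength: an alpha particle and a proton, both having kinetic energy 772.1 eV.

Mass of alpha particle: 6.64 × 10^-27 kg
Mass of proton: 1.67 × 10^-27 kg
The proton has the longer wavelength.

Using λ = h/√(2mKE):

For alpha particle: λ₁ = h/√(2m₁KE) = 5.17 × 10^-13 m
For proton: λ₂ = h/√(2m₂KE) = 1.03 × 10^-12 m

Since λ ∝ 1/√m at constant kinetic energy, the lighter particle has the longer wavelength.

The proton has the longer de Broglie wavelength.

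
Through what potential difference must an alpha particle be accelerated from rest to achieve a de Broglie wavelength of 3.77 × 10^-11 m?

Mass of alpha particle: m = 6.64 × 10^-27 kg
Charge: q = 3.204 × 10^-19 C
7.26 × 10^-2 V

From λ = h/√(2mqV), we solve for V:

λ² = h²/(2mqV)
V = h²/(2mqλ²)
V = (6.626 × 10^-34 J·s)² / (2 × 6.64 × 10^-27 kg × 3.204 × 10^-19 C × (3.77 × 10^-11 m)²)
V = 7.26 × 10^-2 V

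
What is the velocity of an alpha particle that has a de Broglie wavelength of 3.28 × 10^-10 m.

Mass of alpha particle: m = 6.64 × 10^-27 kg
3.04 × 10^2 m/s

From the de Broglie relation λ = h/(mv), we solve for v:

v = h/(mλ)
v = (6.626 × 10^-34 J·s) / (6.64 × 10^-27 kg × 3.28 × 10^-10 m)
v = 3.04 × 10^2 m/s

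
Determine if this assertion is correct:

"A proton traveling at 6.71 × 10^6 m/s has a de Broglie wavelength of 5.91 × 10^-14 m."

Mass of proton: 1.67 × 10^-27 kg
True

The claim is correct.

Using λ = h/(mv):
λ = (6.626 × 10^-34 J·s) / (1.67 × 10^-27 kg × 6.71 × 10^6 m/s)
λ = 5.91 × 10^-14 m

This matches the claimed value.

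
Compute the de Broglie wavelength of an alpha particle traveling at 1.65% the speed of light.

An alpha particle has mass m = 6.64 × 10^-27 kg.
2.02 × 10^-14 m

Using the de Broglie relation λ = h/(mv):

v = 1.65% × c = 4.947 × 10^6 m/s

λ = h/(mv)
λ = (6.626 × 10^-34 J·s) / (6.64 × 10^-27 kg × 4.947 × 10^6 m/s)
λ = 2.02 × 10^-14 m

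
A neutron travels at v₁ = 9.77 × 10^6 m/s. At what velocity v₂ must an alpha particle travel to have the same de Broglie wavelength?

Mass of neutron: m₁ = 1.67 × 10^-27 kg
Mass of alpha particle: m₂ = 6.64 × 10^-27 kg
v₂ = 2.46 × 10^6 m/s

For equal de Broglie wavelengths: λ₁ = λ₂

h/(m₁v₁) = h/(m₂v₂)
m₁v₁ = m₂v₂
v₂ = v₁ · (m₁/m₂)

v₂ = 9.77 × 10^6 m/s × (1.67 × 10^-27 kg / 6.64 × 10^-27 kg)
v₂ = 2.46 × 10^6 m/s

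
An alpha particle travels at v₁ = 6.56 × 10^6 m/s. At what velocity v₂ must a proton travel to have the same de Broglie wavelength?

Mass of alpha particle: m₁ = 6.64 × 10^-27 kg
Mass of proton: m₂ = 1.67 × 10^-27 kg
v₂ = 2.61 × 10^7 m/s

For equal de Broglie wavelengths: λ₁ = λ₂

h/(m₁v₁) = h/(m₂v₂)
m₁v₁ = m₂v₂
v₂ = v₁ · (m₁/m₂)

v₂ = 6.56 × 10^6 m/s × (6.64 × 10^-27 kg / 1.67 × 10^-27 kg)
v₂ = 2.61 × 10^7 m/s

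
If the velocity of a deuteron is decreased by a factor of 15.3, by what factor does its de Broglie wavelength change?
The wavelength increases by a factor of 15.3.

From λ = h/(mv), the wavelength is inversely proportional to velocity:

λ ∝ 1/v

If v → v/15.3, then λ → 15.3λ

When velocity is decreased by a factor of 15.3, the wavelength increases by a factor of 15.3.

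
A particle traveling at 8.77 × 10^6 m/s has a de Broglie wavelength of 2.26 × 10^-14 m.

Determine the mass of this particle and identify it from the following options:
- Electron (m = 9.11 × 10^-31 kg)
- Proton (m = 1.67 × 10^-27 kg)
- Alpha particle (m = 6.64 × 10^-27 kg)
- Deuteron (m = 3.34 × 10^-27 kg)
The particle is a deuteron.

From λ = h/(mv), solve for mass:

m = h/(λv)
m = (6.626 × 10^-34 J·s) / (2.26 × 10^-14 m × 8.77 × 10^6 m/s)
m = 3.34 × 10^-27 kg

Comparing with the listed masses, this is closest to a deuteron.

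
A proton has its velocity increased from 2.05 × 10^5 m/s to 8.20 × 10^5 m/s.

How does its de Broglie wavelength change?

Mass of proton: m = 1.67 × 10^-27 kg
The wavelength decreases by a factor of 4.

Using λ = h/(mv):

Initial wavelength: λ₁ = h/(mv₁) = 1.94 × 10^-12 m
Final wavelength: λ₂ = h/(mv₂) = 4.84 × 10^-13 m

Since λ ∝ 1/v, when velocity increases by a factor of 4, the wavelength decreases by a factor of 4.

λ₂/λ₁ = v₁/v₂ = 1/4

The wavelength decreases by a factor of 4.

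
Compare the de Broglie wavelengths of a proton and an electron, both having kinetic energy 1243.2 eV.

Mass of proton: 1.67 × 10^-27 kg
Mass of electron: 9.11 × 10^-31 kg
The electron has the longer wavelength.

Using λ = h/√(2mKE):

For proton: λ₁ = h/√(2m₁KE) = 8.12 × 10^-13 m
For electron: λ₂ = h/√(2m₂KE) = 3.48 × 10^-11 m

Since λ ∝ 1/√m at constant kinetic energy, the lighter particle has the longer wavelength.

The electron has the longer de Broglie wavelength.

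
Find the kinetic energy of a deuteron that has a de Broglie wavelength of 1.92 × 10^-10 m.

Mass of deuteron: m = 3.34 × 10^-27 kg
1.78 × 10^-21 J (or 0.0111 eV)

From λ = h/√(2mKE), we solve for KE:

λ² = h²/(2mKE)
KE = h²/(2mλ²)
KE = (6.626 × 10^-34 J·s)² / (2 × 3.34 × 10^-27 kg × (1.92 × 10^-10 m)²)
KE = 1.78 × 10^-21 J
KE = 0.0111 eV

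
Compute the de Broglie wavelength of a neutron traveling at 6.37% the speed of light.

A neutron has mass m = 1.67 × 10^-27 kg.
2.08 × 10^-14 m

Using the de Broglie relation λ = h/(mv):

v = 6.37% × c = 1.910 × 10^7 m/s

λ = h/(mv)
λ = (6.626 × 10^-34 J·s) / (1.67 × 10^-27 kg × 1.910 × 10^7 m/s)
λ = 2.08 × 10^-14 m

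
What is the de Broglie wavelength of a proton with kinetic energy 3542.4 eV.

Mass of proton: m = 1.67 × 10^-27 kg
4.81 × 10^-13 m

Using λ = h/√(2mKE):

First convert KE to Joules: KE = 3542.4 eV = 5.676 × 10^-16 J

λ = h/√(2mKE)
λ = (6.626 × 10^-34 J·s) / √(2 × 1.67 × 10^-27 kg × 5.676 × 10^-16 J)
λ = 4.81 × 10^-13 m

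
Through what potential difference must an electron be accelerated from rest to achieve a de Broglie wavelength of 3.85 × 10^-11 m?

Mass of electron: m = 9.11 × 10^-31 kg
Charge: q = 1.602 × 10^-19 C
1.01 × 10^3 V

From λ = h/√(2mqV), we solve for V:

λ² = h²/(2mqV)
V = h²/(2mqλ²)
V = (6.626 × 10^-34 J·s)² / (2 × 9.11 × 10^-31 kg × 1.602 × 10^-19 C × (3.85 × 10^-11 m)²)
V = 1.01 × 10^3 V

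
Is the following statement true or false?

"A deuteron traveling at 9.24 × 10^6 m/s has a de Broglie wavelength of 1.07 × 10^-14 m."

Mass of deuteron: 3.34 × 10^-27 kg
False

The claim is incorrect.

Using λ = h/(mv):
λ = (6.626 × 10^-34 J·s) / (3.34 × 10^-27 kg × 9.24 × 10^6 m/s)
λ = 2.15 × 10^-14 m

The actual wavelength differs from the claimed 1.07 × 10^-14 m.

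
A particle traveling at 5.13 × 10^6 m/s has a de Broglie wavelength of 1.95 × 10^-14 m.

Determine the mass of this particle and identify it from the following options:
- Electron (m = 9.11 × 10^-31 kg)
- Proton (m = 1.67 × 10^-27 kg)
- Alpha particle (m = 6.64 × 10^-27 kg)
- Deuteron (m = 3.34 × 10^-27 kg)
The particle is an alpha particle.

From λ = h/(mv), solve for mass:

m = h/(λv)
m = (6.626 × 10^-34 J·s) / (1.95 × 10^-14 m × 5.13 × 10^6 m/s)
m = 6.62 × 10^-27 kg

Comparing with the listed masses, this is closest to an alpha particle.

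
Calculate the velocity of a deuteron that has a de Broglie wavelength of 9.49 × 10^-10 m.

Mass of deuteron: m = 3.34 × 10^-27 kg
2.09 × 10^2 m/s

From the de Broglie relation λ = h/(mv), we solve for v:

v = h/(mλ)
v = (6.626 × 10^-34 J·s) / (3.34 × 10^-27 kg × 9.49 × 10^-10 m)
v = 2.09 × 10^2 m/s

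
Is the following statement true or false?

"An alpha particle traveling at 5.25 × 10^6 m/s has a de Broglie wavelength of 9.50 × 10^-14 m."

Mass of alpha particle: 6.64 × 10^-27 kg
False

The claim is incorrect.

Using λ = h/(mv):
λ = (6.626 × 10^-34 J·s) / (6.64 × 10^-27 kg × 5.25 × 10^6 m/s)
λ = 1.90 × 10^-14 m

The actual wavelength differs from the claimed 9.50 × 10^-14 m.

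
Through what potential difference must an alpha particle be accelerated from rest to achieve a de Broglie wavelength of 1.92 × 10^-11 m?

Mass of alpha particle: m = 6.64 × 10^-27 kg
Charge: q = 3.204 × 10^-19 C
2.80 × 10^-1 V

From λ = h/√(2mqV), we solve for V:

λ² = h²/(2mqV)
V = h²/(2mqλ²)
V = (6.626 × 10^-34 J·s)² / (2 × 6.64 × 10^-27 kg × 3.204 × 10^-19 C × (1.92 × 10^-11 m)²)
V = 2.80 × 10^-1 V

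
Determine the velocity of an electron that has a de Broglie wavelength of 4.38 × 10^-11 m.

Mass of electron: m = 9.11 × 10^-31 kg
1.66 × 10^7 m/s

From the de Broglie relation λ = h/(mv), we solve for v:

v = h/(mλ)
v = (6.626 × 10^-34 J·s) / (9.11 × 10^-31 kg × 4.38 × 10^-11 m)
v = 1.66 × 10^7 m/s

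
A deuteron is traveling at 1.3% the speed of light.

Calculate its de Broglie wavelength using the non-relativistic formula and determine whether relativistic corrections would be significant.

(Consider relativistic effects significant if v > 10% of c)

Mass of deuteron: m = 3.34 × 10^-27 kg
No, relativistic corrections are not needed.

Using the non-relativistic de Broglie formula λ = h/(mv):

v = 1.3% × c = 3.897 × 10^6 m/s

λ = h/(mv)
λ = (6.626 × 10^-34 J·s) / (3.34 × 10^-27 kg × 3.897 × 10^6 m/s)
λ = 5.09 × 10^-14 m

Since v = 1.3% of c < 10% of c, relativistic corrections are NOT significant and this non-relativistic result is a good approximation.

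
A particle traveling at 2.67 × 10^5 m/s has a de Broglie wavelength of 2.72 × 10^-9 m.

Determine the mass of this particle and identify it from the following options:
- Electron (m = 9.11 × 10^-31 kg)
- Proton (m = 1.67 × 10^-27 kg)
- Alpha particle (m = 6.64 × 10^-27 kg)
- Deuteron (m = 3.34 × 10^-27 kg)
The particle is an electron.

From λ = h/(mv), solve for mass:

m = h/(λv)
m = (6.626 × 10^-34 J·s) / (2.72 × 10^-9 m × 2.67 × 10^5 m/s)
m = 9.12 × 10^-31 kg

Comparing with the listed masses, this is closest to an electron.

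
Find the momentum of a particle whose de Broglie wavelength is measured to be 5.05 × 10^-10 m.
1.31 × 10^-24 kg·m/s

From the de Broglie relation λ = h/p, we solve for p:

p = h/λ
p = (6.626 × 10^-34 J·s) / (5.05 × 10^-10 m)
p = 1.31 × 10^-24 kg·m/s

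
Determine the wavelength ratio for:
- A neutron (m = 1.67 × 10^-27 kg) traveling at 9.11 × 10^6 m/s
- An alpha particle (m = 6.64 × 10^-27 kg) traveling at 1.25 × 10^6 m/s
λ₁/λ₂ = 0.546

Using λ = h/(mv):

λ₁ = h/(m₁v₁) = 4.36 × 10^-14 m
λ₂ = h/(m₂v₂) = 7.98 × 10^-14 m

Ratio λ₁/λ₂ = (m₂v₂)/(m₁v₁)
         = (6.64 × 10^-27 kg × 1.25 × 10^6 m/s) / (1.67 × 10^-27 kg × 9.11 × 10^6 m/s)
         = 0.546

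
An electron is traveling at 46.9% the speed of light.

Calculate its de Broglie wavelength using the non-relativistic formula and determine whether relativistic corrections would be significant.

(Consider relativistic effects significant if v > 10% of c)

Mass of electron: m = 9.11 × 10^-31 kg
Yes, relativistic corrections are needed.

Using the non-relativistic de Broglie formula λ = h/(mv):

v = 46.9% × c = 1.406 × 10^8 m/s

λ = h/(mv)
λ = (6.626 × 10^-34 J·s) / (9.11 × 10^-31 kg × 1.406 × 10^8 m/s)
λ = 5.17 × 10^-12 m

Since v = 46.9% of c > 10% of c, relativistic corrections ARE significant and the actual wavelength would differ from this non-relativistic estimate.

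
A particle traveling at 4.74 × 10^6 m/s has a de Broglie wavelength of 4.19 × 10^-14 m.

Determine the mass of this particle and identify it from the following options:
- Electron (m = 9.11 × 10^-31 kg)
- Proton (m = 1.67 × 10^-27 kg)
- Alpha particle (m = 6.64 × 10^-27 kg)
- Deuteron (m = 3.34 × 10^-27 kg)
The particle is a deuteron.

From λ = h/(mv), solve for mass:

m = h/(λv)
m = (6.626 × 10^-34 J·s) / (4.19 × 10^-14 m × 4.74 × 10^6 m/s)
m = 3.34 × 10^-27 kg

Comparing with the listed masses, this is closest to a deuteron.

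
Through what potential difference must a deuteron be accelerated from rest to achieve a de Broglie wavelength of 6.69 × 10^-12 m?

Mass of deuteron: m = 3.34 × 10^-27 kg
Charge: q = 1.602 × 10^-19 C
9.17 V

From λ = h/√(2mqV), we solve for V:

λ² = h²/(2mqV)
V = h²/(2mqλ²)
V = (6.626 × 10^-34 J·s)² / (2 × 3.34 × 10^-27 kg × 1.602 × 10^-19 C × (6.69 × 10^-12 m)²)
V = 9.17 V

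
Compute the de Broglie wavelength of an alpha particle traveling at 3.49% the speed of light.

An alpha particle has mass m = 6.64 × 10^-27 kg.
9.54 × 10^-15 m

Using the de Broglie relation λ = h/(mv):

v = 3.49% × c = 1.046 × 10^7 m/s

λ = h/(mv)
λ = (6.626 × 10^-34 J·s) / (6.64 × 10^-27 kg × 1.046 × 10^7 m/s)
λ = 9.54 × 10^-15 m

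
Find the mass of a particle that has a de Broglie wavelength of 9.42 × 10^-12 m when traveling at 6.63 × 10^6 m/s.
1.06 × 10^-29 kg

From the de Broglie relation λ = h/(mv), we solve for m:

m = h/(λv)
m = (6.626 × 10^-34 J·s) / (9.42 × 10^-12 m × 6.63 × 10^6 m/s)
m = 1.06 × 10^-29 kg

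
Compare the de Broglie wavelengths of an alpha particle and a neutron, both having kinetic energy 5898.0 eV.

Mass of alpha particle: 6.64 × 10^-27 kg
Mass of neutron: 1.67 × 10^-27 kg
The neutron has the longer wavelength.

Using λ = h/√(2mKE):

For alpha particle: λ₁ = h/√(2m₁KE) = 1.87 × 10^-13 m
For neutron: λ₂ = h/√(2m₂KE) = 3.73 × 10^-13 m

Since λ ∝ 1/√m at constant kinetic energy, the lighter particle has the longer wavelength.

The neutron has the longer de Broglie wavelength.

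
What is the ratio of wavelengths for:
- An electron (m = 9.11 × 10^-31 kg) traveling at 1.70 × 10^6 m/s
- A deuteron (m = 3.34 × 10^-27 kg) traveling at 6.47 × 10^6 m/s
λ₁/λ₂ = 1.40 × 10^4

Using λ = h/(mv):

λ₁ = h/(m₁v₁) = 4.28 × 10^-10 m
λ₂ = h/(m₂v₂) = 3.07 × 10^-14 m

Ratio λ₁/λ₂ = (m₂v₂)/(m₁v₁)
         = (3.34 × 10^-27 kg × 6.47 × 10^6 m/s) / (9.11 × 10^-31 kg × 1.70 × 10^6 m/s)
         = 1.40 × 10^4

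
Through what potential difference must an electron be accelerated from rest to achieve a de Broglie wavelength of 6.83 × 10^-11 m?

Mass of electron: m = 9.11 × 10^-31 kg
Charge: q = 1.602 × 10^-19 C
322 V

From λ = h/√(2mqV), we solve for V:

λ² = h²/(2mqV)
V = h²/(2mqλ²)
V = (6.626 × 10^-34 J·s)² / (2 × 9.11 × 10^-31 kg × 1.602 × 10^-19 C × (6.83 × 10^-11 m)²)
V = 322 V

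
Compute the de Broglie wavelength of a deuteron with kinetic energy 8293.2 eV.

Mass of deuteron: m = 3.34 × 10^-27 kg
2.22 × 10^-13 m

Using λ = h/√(2mKE):

First convert KE to Joules: KE = 8293.2 eV = 1.329 × 10^-15 J

λ = h/√(2mKE)
λ = (6.626 × 10^-34 J·s) / √(2 × 3.34 × 10^-27 kg × 1.329 × 10^-15 J)
λ = 2.22 × 10^-13 m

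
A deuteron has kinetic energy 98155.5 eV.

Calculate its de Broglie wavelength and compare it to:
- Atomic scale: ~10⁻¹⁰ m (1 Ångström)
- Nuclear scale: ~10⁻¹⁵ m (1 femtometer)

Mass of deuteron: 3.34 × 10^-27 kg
λ = 6.46 × 10^-14 m, which is between nuclear and atomic scales.

Using λ = h/√(2mKE):

KE = 98155.5 eV = 1.573 × 10^-14 J

λ = h/√(2mKE)
λ = (6.626 × 10^-34 J·s) / √(2 × 3.34 × 10^-27 kg × 1.573 × 10^-14 J)
λ = 6.46 × 10^-14 m

Comparison:
- Atomic scale (10⁻¹⁰ m): λ is 0.00065× this size
- Nuclear scale (10⁻¹⁵ m): λ is 65× this size

The wavelength is between nuclear and atomic scales.

This wavelength is appropriate for probing atomic structure but too large for nuclear physics experiments.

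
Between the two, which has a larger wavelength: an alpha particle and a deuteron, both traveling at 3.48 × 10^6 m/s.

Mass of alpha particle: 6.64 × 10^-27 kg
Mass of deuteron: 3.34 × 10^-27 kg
The deuteron has the longer wavelength.

Using λ = h/(mv), since both particles have the same velocity, the wavelength depends only on mass.

For alpha particle: λ₁ = h/(m₁v) = 2.87 × 10^-14 m
For deuteron: λ₂ = h/(m₂v) = 5.70 × 10^-14 m

Since λ ∝ 1/m at constant velocity, the lighter particle has the longer wavelength.

The deuteron has the longer de Broglie wavelength.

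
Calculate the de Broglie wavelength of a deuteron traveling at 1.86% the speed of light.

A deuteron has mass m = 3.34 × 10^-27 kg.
3.56 × 10^-14 m

Using the de Broglie relation λ = h/(mv):

v = 1.86% × c = 5.576 × 10^6 m/s

λ = h/(mv)
λ = (6.626 × 10^-34 J·s) / (3.34 × 10^-27 kg × 5.576 × 10^6 m/s)
λ = 3.56 × 10^-14 m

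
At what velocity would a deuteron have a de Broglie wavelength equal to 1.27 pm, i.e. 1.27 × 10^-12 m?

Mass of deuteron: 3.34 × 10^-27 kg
1.56 × 10^5 m/s

From λ = h/(mv), solve for v:

v = h/(mλ)
v = (6.626 × 10^-34 J·s) / (3.34 × 10^-27 kg × 1.27 × 10^-12 m)
v = 1.56 × 10^5 m/s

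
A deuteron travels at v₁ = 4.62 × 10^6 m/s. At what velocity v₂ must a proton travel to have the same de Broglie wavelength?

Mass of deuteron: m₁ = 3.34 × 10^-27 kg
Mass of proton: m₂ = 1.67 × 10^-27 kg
v₂ = 9.24 × 10^6 m/s

For equal de Broglie wavelengths: λ₁ = λ₂

h/(m₁v₁) = h/(m₂v₂)
m₁v₁ = m₂v₂
v₂ = v₁ · (m₁/m₂)

v₂ = 4.62 × 10^6 m/s × (3.34 × 10^-27 kg / 1.67 × 10^-27 kg)
v₂ = 9.24 × 10^6 m/s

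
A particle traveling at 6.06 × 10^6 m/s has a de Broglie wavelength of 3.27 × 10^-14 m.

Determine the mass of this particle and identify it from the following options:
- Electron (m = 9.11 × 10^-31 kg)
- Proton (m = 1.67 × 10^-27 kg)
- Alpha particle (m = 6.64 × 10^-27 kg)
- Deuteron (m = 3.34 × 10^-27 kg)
The particle is a deuteron.

From λ = h/(mv), solve for mass:

m = h/(λv)
m = (6.626 × 10^-34 J·s) / (3.27 × 10^-14 m × 6.06 × 10^6 m/s)
m = 3.34 × 10^-27 kg

Comparing with the listed masses, this is closest to a deuteron.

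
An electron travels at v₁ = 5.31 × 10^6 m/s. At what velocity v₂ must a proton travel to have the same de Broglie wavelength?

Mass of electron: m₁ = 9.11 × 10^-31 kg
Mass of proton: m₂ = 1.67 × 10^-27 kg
v₂ = 2.90 × 10^3 m/s

For equal de Broglie wavelengths: λ₁ = λ₂

h/(m₁v₁) = h/(m₂v₂)
m₁v₁ = m₂v₂
v₂ = v₁ · (m₁/m₂)

v₂ = 5.31 × 10^6 m/s × (9.11 × 10^-31 kg / 1.67 × 10^-27 kg)
v₂ = 2.90 × 10^3 m/s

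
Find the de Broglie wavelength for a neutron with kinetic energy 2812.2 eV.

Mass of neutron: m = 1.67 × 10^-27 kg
5.40 × 10^-13 m

Using λ = h/√(2mKE):

First convert KE to Joules: KE = 2812.2 eV = 4.506 × 10^-16 J

λ = h/√(2mKE)
λ = (6.626 × 10^-34 J·s) / √(2 × 1.67 × 10^-27 kg × 4.506 × 10^-16 J)
λ = 5.40 × 10^-13 m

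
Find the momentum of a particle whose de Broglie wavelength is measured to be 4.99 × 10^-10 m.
1.33 × 10^-24 kg·m/s

From the de Broglie relation λ = h/p, we solve for p:

p = h/λ
p = (6.626 × 10^-34 J·s) / (4.99 × 10^-10 m)
p = 1.33 × 10^-24 kg·m/s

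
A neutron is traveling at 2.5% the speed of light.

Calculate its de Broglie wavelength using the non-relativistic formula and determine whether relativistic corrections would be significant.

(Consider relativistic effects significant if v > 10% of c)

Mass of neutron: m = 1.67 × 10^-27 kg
No, relativistic corrections are not needed.

Using the non-relativistic de Broglie formula λ = h/(mv):

v = 2.5% × c = 7.495 × 10^6 m/s

λ = h/(mv)
λ = (6.626 × 10^-34 J·s) / (1.67 × 10^-27 kg × 7.495 × 10^6 m/s)
λ = 5.29 × 10^-14 m

Since v = 2.5% of c < 10% of c, relativistic corrections are NOT significant and this non-relativistic result is a good approximation.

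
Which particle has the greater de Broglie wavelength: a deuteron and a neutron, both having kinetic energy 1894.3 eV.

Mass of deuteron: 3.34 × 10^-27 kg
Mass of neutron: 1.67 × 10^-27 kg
The neutron has the longer wavelength.

Using λ = h/√(2mKE):

For deuteron: λ₁ = h/√(2m₁KE) = 4.65 × 10^-13 m
For neutron: λ₂ = h/√(2m₂KE) = 6.58 × 10^-13 m

Since λ ∝ 1/√m at constant kinetic energy, the lighter particle has the longer wavelength.

The neutron has the longer de Broglie wavelength.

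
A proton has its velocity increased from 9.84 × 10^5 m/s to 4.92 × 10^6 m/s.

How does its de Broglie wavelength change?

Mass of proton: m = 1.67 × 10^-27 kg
The wavelength decreases by a factor of 5.

Using λ = h/(mv):

Initial wavelength: λ₁ = h/(mv₁) = 4.03 × 10^-13 m
Final wavelength: λ₂ = h/(mv₂) = 8.06 × 10^-14 m

Since λ ∝ 1/v, when velocity increases by a factor of 5, the wavelength decreases by a factor of 5.

λ₂/λ₁ = v₁/v₂ = 1/5

The wavelength decreases by a factor of 5.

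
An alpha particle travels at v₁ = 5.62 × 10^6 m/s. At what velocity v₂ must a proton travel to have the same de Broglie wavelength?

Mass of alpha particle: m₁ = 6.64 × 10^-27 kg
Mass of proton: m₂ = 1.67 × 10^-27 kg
v₂ = 2.23 × 10^7 m/s

For equal de Broglie wavelengths: λ₁ = λ₂

h/(m₁v₁) = h/(m₂v₂)
m₁v₁ = m₂v₂
v₂ = v₁ · (m₁/m₂)

v₂ = 5.62 × 10^6 m/s × (6.64 × 10^-27 kg / 1.67 × 10^-27 kg)
v₂ = 2.23 × 10^7 m/s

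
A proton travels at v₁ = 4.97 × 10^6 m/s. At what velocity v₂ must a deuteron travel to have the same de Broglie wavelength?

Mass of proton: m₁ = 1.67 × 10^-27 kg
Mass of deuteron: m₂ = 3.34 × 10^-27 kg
v₂ = 2.48 × 10^6 m/s

For equal de Broglie wavelengths: λ₁ = λ₂

h/(m₁v₁) = h/(m₂v₂)
m₁v₁ = m₂v₂
v₂ = v₁ · (m₁/m₂)

v₂ = 4.97 × 10^6 m/s × (1.67 × 10^-27 kg / 3.34 × 10^-27 kg)
v₂ = 2.48 × 10^6 m/s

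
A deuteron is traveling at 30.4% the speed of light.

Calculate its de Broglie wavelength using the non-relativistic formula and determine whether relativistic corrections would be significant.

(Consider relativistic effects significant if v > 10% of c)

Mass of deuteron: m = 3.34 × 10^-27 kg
Yes, relativistic corrections are needed.

Using the non-relativistic de Broglie formula λ = h/(mv):

v = 30.4% × c = 9.114 × 10^7 m/s

λ = h/(mv)
λ = (6.626 × 10^-34 J·s) / (3.34 × 10^-27 kg × 9.114 × 10^7 m/s)
λ = 2.18 × 10^-15 m

Since v = 30.4% of c > 10% of c, relativistic corrections ARE significant and the actual wavelength would differ from this non-relativistic estimate.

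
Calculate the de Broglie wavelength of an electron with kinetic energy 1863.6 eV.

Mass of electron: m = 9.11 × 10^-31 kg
2.84 × 10^-11 m

Using λ = h/√(2mKE):

First convert KE to Joules: KE = 1863.6 eV = 2.986 × 10^-16 J

λ = h/√(2mKE)
λ = (6.626 × 10^-34 J·s) / √(2 × 9.11 × 10^-31 kg × 2.986 × 10^-16 J)
λ = 2.84 × 10^-11 m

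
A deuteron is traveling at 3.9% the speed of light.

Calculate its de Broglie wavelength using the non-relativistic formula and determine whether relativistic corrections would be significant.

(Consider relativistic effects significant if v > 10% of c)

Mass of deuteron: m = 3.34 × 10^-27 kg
No, relativistic corrections are not needed.

Using the non-relativistic de Broglie formula λ = h/(mv):

v = 3.9% × c = 1.169 × 10^7 m/s

λ = h/(mv)
λ = (6.626 × 10^-34 J·s) / (3.34 × 10^-27 kg × 1.169 × 10^7 m/s)
λ = 1.70 × 10^-14 m

Since v = 3.9% of c < 10% of c, relativistic corrections are NOT significant and this non-relativistic result is a good approximation.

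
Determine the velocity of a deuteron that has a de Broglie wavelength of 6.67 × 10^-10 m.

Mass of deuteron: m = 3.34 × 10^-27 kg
2.97 × 10^2 m/s

From the de Broglie relation λ = h/(mv), we solve for v:

v = h/(mλ)
v = (6.626 × 10^-34 J·s) / (3.34 × 10^-27 kg × 6.67 × 10^-10 m)
v = 2.97 × 10^2 m/s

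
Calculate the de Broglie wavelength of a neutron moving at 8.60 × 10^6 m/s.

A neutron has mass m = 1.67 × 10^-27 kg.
4.61 × 10^-14 m

Using the de Broglie relation λ = h/(mv):

λ = h/(mv)
λ = (6.626 × 10^-34 J·s) / (1.67 × 10^-27 kg × 8.60 × 10^6 m/s)
λ = 4.61 × 10^-14 m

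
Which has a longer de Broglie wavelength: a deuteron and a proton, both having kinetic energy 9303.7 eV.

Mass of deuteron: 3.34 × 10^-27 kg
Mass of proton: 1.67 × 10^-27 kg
The proton has the longer wavelength.

Using λ = h/√(2mKE):

For deuteron: λ₁ = h/√(2m₁KE) = 2.10 × 10^-13 m
For proton: λ₂ = h/√(2m₂KE) = 2.97 × 10^-13 m

Since λ ∝ 1/√m at constant kinetic energy, the lighter particle has the longer wavelength.

The proton has the longer de Broglie wavelength.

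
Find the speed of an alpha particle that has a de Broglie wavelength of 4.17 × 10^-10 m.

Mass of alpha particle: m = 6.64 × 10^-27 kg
2.39 × 10^2 m/s

From the de Broglie relation λ = h/(mv), we solve for v:

v = h/(mλ)
v = (6.626 × 10^-34 J·s) / (6.64 × 10^-27 kg × 4.17 × 10^-10 m)
v = 2.39 × 10^2 m/s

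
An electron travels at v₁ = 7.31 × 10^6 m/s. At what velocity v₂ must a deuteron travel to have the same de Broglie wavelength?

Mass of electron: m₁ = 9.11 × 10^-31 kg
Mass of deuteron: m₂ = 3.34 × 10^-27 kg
v₂ = 1.99 × 10^3 m/s

For equal de Broglie wavelengths: λ₁ = λ₂

h/(m₁v₁) = h/(m₂v₂)
m₁v₁ = m₂v₂
v₂ = v₁ · (m₁/m₂)

v₂ = 7.31 × 10^6 m/s × (9.11 × 10^-31 kg / 3.34 × 10^-27 kg)
v₂ = 1.99 × 10^3 m/s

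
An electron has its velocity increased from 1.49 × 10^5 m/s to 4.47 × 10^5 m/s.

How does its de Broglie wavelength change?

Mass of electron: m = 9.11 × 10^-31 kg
The wavelength decreases by a factor of 3.

Using λ = h/(mv):

Initial wavelength: λ₁ = h/(mv₁) = 4.88 × 10^-9 m
Final wavelength: λ₂ = h/(mv₂) = 1.63 × 10^-9 m

Since λ ∝ 1/v, when velocity increases by a factor of 3, the wavelength decreases by a factor of 3.

λ₂/λ₁ = v₁/v₂ = 1/3

The wavelength decreases by a factor of 3.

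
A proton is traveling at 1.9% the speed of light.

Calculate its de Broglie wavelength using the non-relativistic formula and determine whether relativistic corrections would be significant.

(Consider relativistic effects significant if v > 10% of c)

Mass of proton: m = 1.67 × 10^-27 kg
No, relativistic corrections are not needed.

Using the non-relativistic de Broglie formula λ = h/(mv):

v = 1.9% × c = 5.696 × 10^6 m/s

λ = h/(mv)
λ = (6.626 × 10^-34 J·s) / (1.67 × 10^-27 kg × 5.696 × 10^6 m/s)
λ = 6.97 × 10^-14 m

Since v = 1.9% of c < 10% of c, relativistic corrections are NOT significant and this non-relativistic result is a good approximation.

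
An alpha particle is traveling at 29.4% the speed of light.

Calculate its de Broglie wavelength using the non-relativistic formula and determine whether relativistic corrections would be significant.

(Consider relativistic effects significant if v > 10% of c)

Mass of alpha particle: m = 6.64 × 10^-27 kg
Yes, relativistic corrections are needed.

Using the non-relativistic de Broglie formula λ = h/(mv):

v = 29.4% × c = 8.814 × 10^7 m/s

λ = h/(mv)
λ = (6.626 × 10^-34 J·s) / (6.64 × 10^-27 kg × 8.814 × 10^7 m/s)
λ = 1.13 × 10^-15 m

Since v = 29.4% of c > 10% of c, relativistic corrections ARE significant and the actual wavelength would differ from this non-relativistic estimate.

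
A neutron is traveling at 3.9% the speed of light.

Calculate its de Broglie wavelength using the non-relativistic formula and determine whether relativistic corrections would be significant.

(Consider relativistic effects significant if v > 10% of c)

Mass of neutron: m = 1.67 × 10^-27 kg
No, relativistic corrections are not needed.

Using the non-relativistic de Broglie formula λ = h/(mv):

v = 3.9% × c = 1.169 × 10^7 m/s

λ = h/(mv)
λ = (6.626 × 10^-34 J·s) / (1.67 × 10^-27 kg × 1.169 × 10^7 m/s)
λ = 3.39 × 10^-14 m

Since v = 3.9% of c < 10% of c, relativistic corrections are NOT significant and this non-relativistic result is a good approximation.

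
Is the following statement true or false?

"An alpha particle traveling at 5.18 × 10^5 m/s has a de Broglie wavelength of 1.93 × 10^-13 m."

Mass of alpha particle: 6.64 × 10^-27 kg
True

The claim is correct.

Using λ = h/(mv):
λ = (6.626 × 10^-34 J·s) / (6.64 × 10^-27 kg × 5.18 × 10^5 m/s)
λ = 1.93 × 10^-13 m

This matches the claimed value.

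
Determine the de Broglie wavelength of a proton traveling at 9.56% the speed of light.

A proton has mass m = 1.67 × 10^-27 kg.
1.38 × 10^-14 m

Using the de Broglie relation λ = h/(mv):

v = 9.56% × c = 2.866 × 10^7 m/s

λ = h/(mv)
λ = (6.626 × 10^-34 J·s) / (1.67 × 10^-27 kg × 2.866 × 10^7 m/s)
λ = 1.38 × 10^-14 m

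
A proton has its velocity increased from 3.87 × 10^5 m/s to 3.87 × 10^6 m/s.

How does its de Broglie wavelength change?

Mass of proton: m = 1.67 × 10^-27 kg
The wavelength decreases by a factor of 10.

Using λ = h/(mv):

Initial wavelength: λ₁ = h/(mv₁) = 1.03 × 10^-12 m
Final wavelength: λ₂ = h/(mv₂) = 1.03 × 10^-13 m

Since λ ∝ 1/v, when velocity increases by a factor of 10, the wavelength decreases by a factor of 10.

λ₂/λ₁ = v₁/v₂ = 1/10

The wavelength decreases by a factor of 10.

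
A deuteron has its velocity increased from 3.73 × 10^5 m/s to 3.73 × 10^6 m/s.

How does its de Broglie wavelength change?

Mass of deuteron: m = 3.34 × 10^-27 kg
The wavelength decreases by a factor of 10.

Using λ = h/(mv):

Initial wavelength: λ₁ = h/(mv₁) = 5.32 × 10^-13 m
Final wavelength: λ₂ = h/(mv₂) = 5.32 × 10^-14 m

Since λ ∝ 1/v, when velocity increases by a factor of 10, the wavelength decreases by a factor of 10.

λ₂/λ₁ = v₁/v₂ = 1/10

The wavelength decreases by a factor of 10.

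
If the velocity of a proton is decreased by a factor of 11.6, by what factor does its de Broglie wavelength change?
The wavelength increases by a factor of 11.6.

From λ = h/(mv), the wavelength is inversely proportional to velocity:

λ ∝ 1/v

If v → v/11.6, then λ → 11.6λ

When velocity is decreased by a factor of 11.6, the wavelength increases by a factor of 11.6.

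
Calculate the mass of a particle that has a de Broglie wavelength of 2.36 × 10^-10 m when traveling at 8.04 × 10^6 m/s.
3.49 × 10^-31 kg

From the de Broglie relation λ = h/(mv), we solve for m:

m = h/(λv)
m = (6.626 × 10^-34 J·s) / (2.36 × 10^-10 m × 8.04 × 10^6 m/s)
m = 3.49 × 10^-31 kg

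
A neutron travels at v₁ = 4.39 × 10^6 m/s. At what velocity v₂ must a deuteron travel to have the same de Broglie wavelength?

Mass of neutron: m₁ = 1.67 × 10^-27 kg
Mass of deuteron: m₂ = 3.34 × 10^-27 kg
v₂ = 2.20 × 10^6 m/s

For equal de Broglie wavelengths: λ₁ = λ₂

h/(m₁v₁) = h/(m₂v₂)
m₁v₁ = m₂v₂
v₂ = v₁ · (m₁/m₂)

v₂ = 4.39 × 10^6 m/s × (1.67 × 10^-27 kg / 3.34 × 10^-27 kg)
v₂ = 2.20 × 10^6 m/s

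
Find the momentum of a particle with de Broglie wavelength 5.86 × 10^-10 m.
1.13 × 10^-24 kg·m/s

From the de Broglie relation λ = h/p, we solve for p:

p = h/λ
p = (6.626 × 10^-34 J·s) / (5.86 × 10^-10 m)
p = 1.13 × 10^-24 kg·m/s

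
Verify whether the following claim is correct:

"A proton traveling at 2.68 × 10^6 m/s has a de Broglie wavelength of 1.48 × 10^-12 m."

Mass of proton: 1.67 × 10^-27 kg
False

The claim is incorrect.

Using λ = h/(mv):
λ = (6.626 × 10^-34 J·s) / (1.67 × 10^-27 kg × 2.68 × 10^6 m/s)
λ = 1.48 × 10^-13 m

The actual wavelength differs from the claimed 1.48 × 10^-12 m.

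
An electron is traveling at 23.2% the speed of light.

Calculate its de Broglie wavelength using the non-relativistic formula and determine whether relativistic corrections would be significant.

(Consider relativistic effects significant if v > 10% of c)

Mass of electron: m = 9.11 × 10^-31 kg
Yes, relativistic corrections are needed.

Using the non-relativistic de Broglie formula λ = h/(mv):

v = 23.2% × c = 6.955 × 10^7 m/s

λ = h/(mv)
λ = (6.626 × 10^-34 J·s) / (9.11 × 10^-31 kg × 6.955 × 10^7 m/s)
λ = 1.05 × 10^-11 m

Since v = 23.2% of c > 10% of c, relativistic corrections ARE significant and the actual wavelength would differ from this non-relativistic estimate.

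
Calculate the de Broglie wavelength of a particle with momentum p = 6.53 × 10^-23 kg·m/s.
1.01 × 10^-11 m

Using the de Broglie relation λ = h/p:

λ = h/p
λ = (6.626 × 10^-34 J·s) / (6.53 × 10^-23 kg·m/s)
λ = 1.01 × 10^-11 m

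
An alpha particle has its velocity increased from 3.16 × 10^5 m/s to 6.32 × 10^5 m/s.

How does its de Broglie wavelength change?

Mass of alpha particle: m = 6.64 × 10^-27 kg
The wavelength decreases by a factor of 2.

Using λ = h/(mv):

Initial wavelength: λ₁ = h/(mv₁) = 3.16 × 10^-13 m
Final wavelength: λ₂ = h/(mv₂) = 1.58 × 10^-13 m

Since λ ∝ 1/v, when velocity increases by a factor of 2, the wavelength decreases by a factor of 2.

λ₂/λ₁ = v₁/v₂ = 1/2

The wavelength decreases by a factor of 2.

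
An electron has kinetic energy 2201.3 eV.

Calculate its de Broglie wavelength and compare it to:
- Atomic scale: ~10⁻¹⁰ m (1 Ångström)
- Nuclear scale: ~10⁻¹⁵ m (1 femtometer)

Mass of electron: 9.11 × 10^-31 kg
λ = 2.61 × 10^-11 m, which is between nuclear and atomic scales.

Using λ = h/√(2mKE):

KE = 2201.3 eV = 3.527 × 10^-16 J

λ = h/√(2mKE)
λ = (6.626 × 10^-34 J·s) / √(2 × 9.11 × 10^-31 kg × 3.527 × 10^-16 J)
λ = 2.61 × 10^-11 m

Comparison:
- Atomic scale (10⁻¹⁰ m): λ is 0.26× this size
- Nuclear scale (10⁻¹⁵ m): λ is 2.6e+04× this size

The wavelength is between nuclear and atomic scales.

This wavelength is appropriate for probing atomic structure but too large for nuclear physics experiments.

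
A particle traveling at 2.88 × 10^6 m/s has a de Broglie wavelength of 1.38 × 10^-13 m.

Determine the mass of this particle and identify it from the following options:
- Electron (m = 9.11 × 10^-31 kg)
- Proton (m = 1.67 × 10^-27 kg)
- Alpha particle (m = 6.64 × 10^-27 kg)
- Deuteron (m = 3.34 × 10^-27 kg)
The particle is a proton.

From λ = h/(mv), solve for mass:

m = h/(λv)
m = (6.626 × 10^-34 J·s) / (1.38 × 10^-13 m × 2.88 × 10^6 m/s)
m = 1.67 × 10^-27 kg

Comparing with the listed masses, this is closest to a proton.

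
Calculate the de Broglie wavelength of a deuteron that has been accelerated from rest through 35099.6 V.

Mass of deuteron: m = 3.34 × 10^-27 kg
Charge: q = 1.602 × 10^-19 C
1.08 × 10^-13 m

When a particle is accelerated through voltage V, it gains kinetic energy KE = qV.

The de Broglie wavelength is then λ = h/√(2mqV):

λ = h/√(2mqV)
λ = (6.626 × 10^-34 J·s) / √(2 × 3.34 × 10^-27 kg × 1.602 × 10^-19 C × 35099.6 V)
λ = 1.08 × 10^-13 m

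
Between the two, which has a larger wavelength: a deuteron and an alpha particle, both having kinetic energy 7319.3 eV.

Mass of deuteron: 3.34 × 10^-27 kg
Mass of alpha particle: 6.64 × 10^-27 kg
The deuteron has the longer wavelength.

Using λ = h/√(2mKE):

For deuteron: λ₁ = h/√(2m₁KE) = 2.37 × 10^-13 m
For alpha particle: λ₂ = h/√(2m₂KE) = 1.68 × 10^-13 m

Since λ ∝ 1/√m at constant kinetic energy, the lighter particle has the longer wavelength.

The deuteron has the longer de Broglie wavelength.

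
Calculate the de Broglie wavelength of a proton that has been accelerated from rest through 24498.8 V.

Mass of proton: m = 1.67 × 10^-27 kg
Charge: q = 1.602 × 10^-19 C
1.83 × 10^-13 m

When a particle is accelerated through voltage V, it gains kinetic energy KE = qV.

The de Broglie wavelength is then λ = h/√(2mqV):

λ = h/√(2mqV)
λ = (6.626 × 10^-34 J·s) / √(2 × 1.67 × 10^-27 kg × 1.602 × 10^-19 C × 24498.8 V)
λ = 1.83 × 10^-13 m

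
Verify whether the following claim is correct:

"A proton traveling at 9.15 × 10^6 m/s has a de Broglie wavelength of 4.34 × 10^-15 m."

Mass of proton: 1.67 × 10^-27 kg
False

The claim is incorrect.

Using λ = h/(mv):
λ = (6.626 × 10^-34 J·s) / (1.67 × 10^-27 kg × 9.15 × 10^6 m/s)
λ = 4.34 × 10^-14 m

The actual wavelength differs from the claimed 4.34 × 10^-15 m.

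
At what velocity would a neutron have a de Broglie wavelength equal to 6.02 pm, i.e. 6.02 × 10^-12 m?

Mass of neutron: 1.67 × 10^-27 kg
6.59 × 10^4 m/s

From λ = h/(mv), solve for v:

v = h/(mλ)
v = (6.626 × 10^-34 J·s) / (1.67 × 10^-27 kg × 6.02 × 10^-12 m)
v = 6.59 × 10^4 m/s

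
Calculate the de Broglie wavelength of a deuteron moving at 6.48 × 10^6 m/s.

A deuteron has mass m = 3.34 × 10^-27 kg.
3.06 × 10^-14 m

Using the de Broglie relation λ = h/(mv):

λ = h/(mv)
λ = (6.626 × 10^-34 J·s) / (3.34 × 10^-27 kg × 6.48 × 10^6 m/s)
λ = 3.06 × 10^-14 m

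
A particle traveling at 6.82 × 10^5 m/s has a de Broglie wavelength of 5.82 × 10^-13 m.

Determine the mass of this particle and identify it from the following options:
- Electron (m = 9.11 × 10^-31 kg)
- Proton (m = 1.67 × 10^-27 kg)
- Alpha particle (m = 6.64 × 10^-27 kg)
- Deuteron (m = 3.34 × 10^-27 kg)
The particle is a proton.

From λ = h/(mv), solve for mass:

m = h/(λv)
m = (6.626 × 10^-34 J·s) / (5.82 × 10^-13 m × 6.82 × 10^5 m/s)
m = 1.67 × 10^-27 kg

Comparing with the listed masses, this is closest to a proton.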